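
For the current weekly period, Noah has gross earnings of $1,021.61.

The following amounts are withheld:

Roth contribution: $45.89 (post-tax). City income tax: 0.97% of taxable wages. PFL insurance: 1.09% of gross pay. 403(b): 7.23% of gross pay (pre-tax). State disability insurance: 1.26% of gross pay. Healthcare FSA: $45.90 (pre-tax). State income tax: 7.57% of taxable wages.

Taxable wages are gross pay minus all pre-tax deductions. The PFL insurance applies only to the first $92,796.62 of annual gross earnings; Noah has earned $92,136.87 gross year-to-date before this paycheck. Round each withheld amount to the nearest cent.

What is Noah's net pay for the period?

$758.88

403(b): $1,021.61 × 0.0723 = $73.86
Healthcare FSA: $45.90
Pre-tax total = $73.86 + $45.90 = $119.76
Taxable wages = $1,021.61 − $119.76 = $901.85
City income tax: $901.85 × 0.0097 = $8.75
State income tax: $901.85 × 0.0757 = $68.27
PFL insurance: only $92,796.62 − $92,136.87 = $659.75 of this check is subject → $659.75 × 0.0109 = $7.19
State disability insurance: $1,021.61 × 0.0126 = $12.87
Roth contribution: $45.89
Total deductions = $73.86 + $45.90 + $8.75 + $68.27 + $7.19 + $12.87 + $45.89 = $262.73
Net pay = $1,021.61 − $262.73 = $758.88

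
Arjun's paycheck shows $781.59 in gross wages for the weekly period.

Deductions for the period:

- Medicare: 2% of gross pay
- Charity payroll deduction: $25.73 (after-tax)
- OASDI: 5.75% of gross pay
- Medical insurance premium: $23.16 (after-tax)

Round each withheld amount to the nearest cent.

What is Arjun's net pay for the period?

$672.13

Medicare: $781.59 × 0.02 = $15.63
OASDI: $781.59 × 0.0575 = $44.94
Medical insurance premium: $23.16
Charity payroll deduction: $25.73
Total deductions = $15.63 + $44.94 + $23.16 + $25.73 = $109.46
Net pay = $781.59 − $109.46 = $672.13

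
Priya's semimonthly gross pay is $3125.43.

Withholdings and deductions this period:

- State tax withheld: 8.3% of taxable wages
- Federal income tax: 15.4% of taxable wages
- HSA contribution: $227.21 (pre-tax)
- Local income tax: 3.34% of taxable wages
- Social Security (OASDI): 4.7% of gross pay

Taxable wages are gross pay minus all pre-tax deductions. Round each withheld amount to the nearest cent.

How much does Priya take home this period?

$1967.64

HSA contribution: $227.21
Taxable wages = $3125.43 − $227.21 = $2898.22
State tax withheld: $2898.22 × 0.083 = $240.55
Federal income tax: $2898.22 × 0.154 = $446.33
Local income tax: $2898.22 × 0.0334 = $96.80
Social Security (OASDI): $3125.43 × 0.047 = $146.90
Total deductions = $227.21 + $240.55 + $446.33 + $96.80 + $146.90 = $1157.79
Net pay = $3125.43 − $1157.79 = $1967.64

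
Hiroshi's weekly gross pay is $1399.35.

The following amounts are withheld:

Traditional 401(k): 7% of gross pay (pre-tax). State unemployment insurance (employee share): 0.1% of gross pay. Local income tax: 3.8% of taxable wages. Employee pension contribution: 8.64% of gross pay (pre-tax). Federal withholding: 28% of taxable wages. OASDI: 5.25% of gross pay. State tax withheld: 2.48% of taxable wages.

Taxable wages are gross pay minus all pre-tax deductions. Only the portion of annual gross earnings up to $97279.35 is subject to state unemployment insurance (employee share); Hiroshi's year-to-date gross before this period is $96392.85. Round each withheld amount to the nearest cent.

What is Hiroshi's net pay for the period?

$701.46

Employee pension contribution: $1399.35 × 0.0864 = $120.90
Traditional 401(k): $1399.35 × 0.07 = $97.95
Pre-tax total = $120.90 + $97.95 = $218.85
Taxable wages = $1399.35 − $218.85 = $1180.50
State tax withheld: $1180.50 × 0.0248 = $29.28
Federal withholding: $1180.50 × 0.28 = $330.54
Local income tax: $1180.50 × 0.038 = $44.86
State unemployment insurance (employee share): only $97279.35 − $96392.85 = $886.50 of this check is subject → $886.50 × 0.001 = $0.89
OASDI: $1399.35 × 0.0525 = $73.47
Total deductions = $120.90 + $97.95 + $29.28 + $330.54 + $44.86 + $0.89 + $73.47 = $697.89
Net pay = $1399.35 − $697.89 = $701.46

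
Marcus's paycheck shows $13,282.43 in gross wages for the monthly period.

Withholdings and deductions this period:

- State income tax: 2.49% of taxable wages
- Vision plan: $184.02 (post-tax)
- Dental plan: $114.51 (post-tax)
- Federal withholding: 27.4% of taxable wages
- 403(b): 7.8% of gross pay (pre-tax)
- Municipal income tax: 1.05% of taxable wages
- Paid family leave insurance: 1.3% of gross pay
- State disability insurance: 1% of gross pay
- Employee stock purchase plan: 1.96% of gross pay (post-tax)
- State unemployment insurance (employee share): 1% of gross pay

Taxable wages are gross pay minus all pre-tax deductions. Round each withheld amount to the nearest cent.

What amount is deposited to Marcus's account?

$7,460.18

403(b): $13,282.43 × 0.078 = $1,036.03
Taxable wages = $13,282.43 − $1,036.03 = $12,246.40
Municipal income tax: $12,246.40 × 0.0105 = $128.59
Federal withholding: $12,246.40 × 0.274 = $3,355.51
State income tax: $12,246.40 × 0.0249 = $304.94
State disability insurance: $13,282.43 × 0.01 = $132.82
State unemployment insurance (employee share): $13,282.43 × 0.01 = $132.82
Paid family leave insurance: $13,282.43 × 0.013 = $172.67
Employee stock purchase plan: $13,282.43 × 0.0196 = $260.34
Vision plan: $184.02
Dental plan: $114.51
Total deductions = $1,036.03 + $128.59 + $3,355.51 + $304.94 + $132.82 + $132.82 + $172.67 + $260.34 + $184.02 + $114.51 = $5,822.25
Net pay = $13,282.43 − $5,822.25 = $7,460.18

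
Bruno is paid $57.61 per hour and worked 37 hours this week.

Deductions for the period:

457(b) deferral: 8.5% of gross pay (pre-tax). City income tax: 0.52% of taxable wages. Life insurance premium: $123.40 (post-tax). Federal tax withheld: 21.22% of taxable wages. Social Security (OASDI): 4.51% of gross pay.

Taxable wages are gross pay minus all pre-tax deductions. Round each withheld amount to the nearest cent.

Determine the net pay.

$1,306.85

Gross pay: 37 × $57.61 = $2,131.57
457(b) deferral: $2,131.57 × 0.085 = $181.18
Taxable wages = $2,131.57 − $181.18 = $1,950.39
Federal tax withheld: $1,950.39 × 0.2122 = $413.87
City income tax: $1,950.39 × 0.0052 = $10.14
Social Security (OASDI): $2,131.57 × 0.0451 = $96.13
Life insurance premium: $123.40
Total deductions = $181.18 + $413.87 + $10.14 + $96.13 + $123.40 = $824.72
Net pay = $2,131.57 − $824.72 = $1,306.85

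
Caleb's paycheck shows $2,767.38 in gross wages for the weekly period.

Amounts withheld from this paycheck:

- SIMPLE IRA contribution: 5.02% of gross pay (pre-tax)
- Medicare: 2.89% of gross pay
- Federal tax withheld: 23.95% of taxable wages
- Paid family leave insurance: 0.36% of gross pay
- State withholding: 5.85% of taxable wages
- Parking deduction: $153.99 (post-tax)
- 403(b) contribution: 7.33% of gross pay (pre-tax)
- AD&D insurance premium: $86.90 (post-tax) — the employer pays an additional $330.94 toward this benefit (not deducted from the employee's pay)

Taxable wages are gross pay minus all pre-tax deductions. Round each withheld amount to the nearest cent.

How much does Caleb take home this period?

$1,371.95

403(b) contribution: $2,767.38 × 0.0733 = $202.85
SIMPLE IRA contribution: $2,767.38 × 0.0502 = $138.92
Pre-tax total = $202.85 + $138.92 = $341.77
Taxable wages = $2,767.38 − $341.77 = $2,425.61
Federal tax withheld: $2,425.61 × 0.2395 = $580.93
State withholding: $2,425.61 × 0.0585 = $141.90
Paid family leave insurance: $2,767.38 × 0.0036 = $9.96
Medicare: $2,767.38 × 0.0289 = $79.98
Parking deduction: $153.99
AD&D insurance premium: $86.90
(Employer's $330.94 toward AD&D insurance premium is not withheld from the employee.)
Total deductions = $202.85 + $138.92 + $580.93 + $141.90 + $9.96 + $79.98 + $153.99 + $86.90 = $1,395.43
Net pay = $2,767.38 − $1,395.43 = $1,371.95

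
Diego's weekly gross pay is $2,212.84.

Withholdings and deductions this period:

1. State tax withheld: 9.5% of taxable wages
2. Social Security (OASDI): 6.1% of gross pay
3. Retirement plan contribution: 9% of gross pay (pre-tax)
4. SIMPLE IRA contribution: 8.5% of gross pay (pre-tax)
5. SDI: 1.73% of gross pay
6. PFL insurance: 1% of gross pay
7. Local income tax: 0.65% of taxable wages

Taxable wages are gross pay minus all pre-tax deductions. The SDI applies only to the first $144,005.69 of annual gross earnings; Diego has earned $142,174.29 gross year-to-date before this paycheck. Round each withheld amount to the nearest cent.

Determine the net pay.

SIMPLE IRA contribution: $2,212.84 × 0.085 = $188.09
Retirement plan contribution: $2,212.84 × 0.09 = $199.16
Pre-tax total = $188.09 + $199.16 = $387.25
Taxable wages = $2,212.84 − $387.25 = $1,825.59
State tax withheld: $1,825.59 × 0.095 = $173.43
Local income tax: $1,825.59 × 0.0065 = $11.87
Social Security (OASDI): $2,212.84 × 0.061 = $134.98
SDI: only $144,005.69 − $142,174.29 = $1,831.40 of this check is subject → $1,831.40 × 0.0173 = $31.68
PFL insurance: $2,212.84 × 0.01 = $22.13
Total deductions = $188.09 + $199.16 + $173.43 + $11.87 + $134.98 + $31.68 + $22.13 = $761.34
Net pay = $2,212.84 − $761.34 = $1,451.50

$1,451.50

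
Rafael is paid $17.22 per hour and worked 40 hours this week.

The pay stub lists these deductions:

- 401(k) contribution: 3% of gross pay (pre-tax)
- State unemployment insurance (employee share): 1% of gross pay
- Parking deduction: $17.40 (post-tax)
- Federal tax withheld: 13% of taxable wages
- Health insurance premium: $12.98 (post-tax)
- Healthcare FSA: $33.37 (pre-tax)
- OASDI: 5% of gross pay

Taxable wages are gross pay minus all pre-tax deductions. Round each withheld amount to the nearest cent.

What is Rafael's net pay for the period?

$480.54

Gross pay: 40 × $17.22 = $688.80
401(k) contribution: $688.80 × 0.03 = $20.66
Healthcare FSA: $33.37
Pre-tax total = $20.66 + $33.37 = $54.03
Taxable wages = $688.80 − $54.03 = $634.77
Federal tax withheld: $634.77 × 0.13 = $82.52
State unemployment insurance (employee share): $688.80 × 0.01 = $6.89
OASDI: $688.80 × 0.05 = $34.44
Health insurance premium: $12.98
Parking deduction: $17.40
Total deductions = $20.66 + $33.37 + $82.52 + $6.89 + $34.44 + $12.98 + $17.40 = $208.26
Net pay = $688.80 − $208.26 = $480.54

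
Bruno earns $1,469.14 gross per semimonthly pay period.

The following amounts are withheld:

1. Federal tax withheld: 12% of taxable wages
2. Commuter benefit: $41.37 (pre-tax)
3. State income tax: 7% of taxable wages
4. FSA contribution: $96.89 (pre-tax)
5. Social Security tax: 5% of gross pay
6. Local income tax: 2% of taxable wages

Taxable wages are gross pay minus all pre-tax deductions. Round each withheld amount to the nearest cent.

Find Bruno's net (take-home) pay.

$977.93

FSA contribution: $96.89
Commuter benefit: $41.37
Pre-tax total = $96.89 + $41.37 = $138.26
Taxable wages = $1,469.14 − $138.26 = $1,330.88
State income tax: $1,330.88 × 0.07 = $93.16
Federal tax withheld: $1,330.88 × 0.12 = $159.71
Local income tax: $1,330.88 × 0.02 = $26.62
Social Security tax: $1,469.14 × 0.05 = $73.46
Total deductions = $96.89 + $41.37 + $93.16 + $159.71 + $26.62 + $73.46 = $491.21
Net pay = $1,469.14 − $491.21 = $977.93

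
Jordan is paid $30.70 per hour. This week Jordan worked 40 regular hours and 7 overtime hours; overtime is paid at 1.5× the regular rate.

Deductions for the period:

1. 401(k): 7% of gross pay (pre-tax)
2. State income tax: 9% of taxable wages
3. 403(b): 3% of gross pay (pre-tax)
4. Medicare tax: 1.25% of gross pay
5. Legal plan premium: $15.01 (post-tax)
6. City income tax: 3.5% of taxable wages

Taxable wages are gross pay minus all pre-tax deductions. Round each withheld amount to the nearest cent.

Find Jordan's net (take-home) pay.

$1186.51

Regular pay: 40 × $30.70 = $1228.00
Overtime pay: 7 × $30.70 × 1.5 = $322.35
Gross pay = $1228.00 + $322.35 = $1550.35
401(k): $1550.35 × 0.07 = $108.52
403(b): $1550.35 × 0.03 = $46.51
Pre-tax total = $108.52 + $46.51 = $155.03
Taxable wages = $1550.35 − $155.03 = $1395.32
State income tax: $1395.32 × 0.09 = $125.58
City income tax: $1395.32 × 0.035 = $48.84
Medicare tax: $1550.35 × 0.0125 = $19.38
Legal plan premium: $15.01
Total deductions = $108.52 + $46.51 + $125.58 + $48.84 + $19.38 + $15.01 = $363.84
Net pay = $1550.35 − $363.84 = $1186.51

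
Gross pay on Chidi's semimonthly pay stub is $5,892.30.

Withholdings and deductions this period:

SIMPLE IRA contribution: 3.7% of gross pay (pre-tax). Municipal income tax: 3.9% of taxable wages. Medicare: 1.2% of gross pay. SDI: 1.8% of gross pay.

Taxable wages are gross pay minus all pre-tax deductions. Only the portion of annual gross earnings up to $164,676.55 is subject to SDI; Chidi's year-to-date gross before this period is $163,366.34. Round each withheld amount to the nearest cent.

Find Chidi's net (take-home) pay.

$5,358.69

SIMPLE IRA contribution: $5,892.30 × 0.037 = $218.02
Taxable wages = $5,892.30 − $218.02 = $5,674.28
Municipal income tax: $5,674.28 × 0.039 = $221.30
Medicare: $5,892.30 × 0.012 = $70.71
SDI: only $164,676.55 − $163,366.34 = $1,310.21 of this check is subject → $1,310.21 × 0.018 = $23.58
Total deductions = $218.02 + $221.30 + $70.71 + $23.58 = $533.61
Net pay = $5,892.30 − $533.61 = $5,358.69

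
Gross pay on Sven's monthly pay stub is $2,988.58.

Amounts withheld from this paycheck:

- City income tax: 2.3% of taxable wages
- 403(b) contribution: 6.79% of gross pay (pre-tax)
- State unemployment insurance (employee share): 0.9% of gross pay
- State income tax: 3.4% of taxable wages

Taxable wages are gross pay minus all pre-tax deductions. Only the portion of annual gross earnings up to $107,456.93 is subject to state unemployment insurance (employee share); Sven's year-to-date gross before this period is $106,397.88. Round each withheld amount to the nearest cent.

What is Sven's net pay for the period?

403(b) contribution: $2,988.58 × 0.0679 = $202.92
Taxable wages = $2,988.58 − $202.92 = $2,785.66
State income tax: $2,785.66 × 0.034 = $94.71
City income tax: $2,785.66 × 0.023 = $64.07
State unemployment insurance (employee share): only $107,456.93 − $106,397.88 = $1,059.05 of this check is subject → $1,059.05 × 0.009 = $9.53
Total deductions = $202.92 + $94.71 + $64.07 + $9.53 = $371.23
Net pay = $2,988.58 − $371.23 = $2,617.35

$2,617.35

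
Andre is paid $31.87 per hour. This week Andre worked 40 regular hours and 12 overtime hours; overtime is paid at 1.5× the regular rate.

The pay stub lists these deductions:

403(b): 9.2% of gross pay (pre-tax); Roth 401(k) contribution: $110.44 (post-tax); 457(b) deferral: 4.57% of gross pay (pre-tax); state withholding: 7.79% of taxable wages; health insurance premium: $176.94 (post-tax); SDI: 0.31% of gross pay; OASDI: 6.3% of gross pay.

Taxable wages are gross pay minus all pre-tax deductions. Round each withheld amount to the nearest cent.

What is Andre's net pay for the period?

$1,060.20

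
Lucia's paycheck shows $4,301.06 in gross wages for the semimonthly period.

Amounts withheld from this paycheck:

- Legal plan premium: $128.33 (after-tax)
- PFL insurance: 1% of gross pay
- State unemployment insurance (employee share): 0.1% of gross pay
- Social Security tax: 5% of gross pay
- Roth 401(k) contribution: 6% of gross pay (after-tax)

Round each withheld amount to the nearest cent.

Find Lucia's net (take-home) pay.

PFL insurance: $4,301.06 × 0.01 = $43.01
Social Security tax: $4,301.06 × 0.05 = $215.05
State unemployment insurance (employee share): $4,301.06 × 0.001 = $4.30
Legal plan premium: $128.33
Roth 401(k) contribution: $4,301.06 × 0.06 = $258.06
Total deductions = $43.01 + $215.05 + $4.30 + $128.33 + $258.06 = $648.75
Net pay = $4,301.06 − $648.75 = $3,652.31

$3,652.31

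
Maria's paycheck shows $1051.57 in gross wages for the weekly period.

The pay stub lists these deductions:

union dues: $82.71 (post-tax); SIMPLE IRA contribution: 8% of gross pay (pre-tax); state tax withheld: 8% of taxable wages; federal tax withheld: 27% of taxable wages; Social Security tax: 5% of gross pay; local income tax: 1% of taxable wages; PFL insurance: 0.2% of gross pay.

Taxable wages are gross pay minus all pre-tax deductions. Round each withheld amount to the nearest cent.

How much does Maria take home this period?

$481.77

SIMPLE IRA contribution: $1051.57 × 0.08 = $84.13
Taxable wages = $1051.57 − $84.13 = $967.44
Federal tax withheld: $967.44 × 0.27 = $261.21
Local income tax: $967.44 × 0.01 = $9.67
State tax withheld: $967.44 × 0.08 = $77.40
Social Security tax: $1051.57 × 0.05 = $52.58
PFL insurance: $1051.57 × 0.002 = $2.10
Union dues: $82.71
Total deductions = $84.13 + $261.21 + $9.67 + $77.40 + $52.58 + $2.10 + $82.71 = $569.80
Net pay = $1051.57 − $569.80 = $481.77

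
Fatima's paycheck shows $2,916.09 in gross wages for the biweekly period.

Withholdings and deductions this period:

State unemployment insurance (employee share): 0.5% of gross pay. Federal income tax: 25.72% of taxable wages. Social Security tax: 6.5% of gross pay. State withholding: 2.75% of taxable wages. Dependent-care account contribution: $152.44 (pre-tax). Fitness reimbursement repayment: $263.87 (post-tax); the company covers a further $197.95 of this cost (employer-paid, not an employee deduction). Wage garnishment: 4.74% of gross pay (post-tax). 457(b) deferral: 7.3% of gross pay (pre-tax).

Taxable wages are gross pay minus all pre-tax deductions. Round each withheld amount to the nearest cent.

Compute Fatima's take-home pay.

457(b) deferral: $2,916.09 × 0.073 = $212.87
Dependent-care account contribution: $152.44
Pre-tax total = $212.87 + $152.44 = $365.31
Taxable wages = $2,916.09 − $365.31 = $2,550.78
Federal income tax: $2,550.78 × 0.2572 = $656.06
State withholding: $2,550.78 × 0.0275 = $70.15
Social Security tax: $2,916.09 × 0.065 = $189.55
State unemployment insurance (employee share): $2,916.09 × 0.005 = $14.58
Fitness reimbursement repayment: $263.87
Wage garnishment: $2,916.09 × 0.0474 = $138.22
(Employer's $197.95 toward fitness reimbursement repayment is not withheld from the employee.)
Total deductions = $212.87 + $152.44 + $656.06 + $70.15 + $189.55 + $14.58 + $263.87 + $138.22 = $1,697.74
Net pay = $2,916.09 − $1,697.74 = $1,218.35

$1,218.35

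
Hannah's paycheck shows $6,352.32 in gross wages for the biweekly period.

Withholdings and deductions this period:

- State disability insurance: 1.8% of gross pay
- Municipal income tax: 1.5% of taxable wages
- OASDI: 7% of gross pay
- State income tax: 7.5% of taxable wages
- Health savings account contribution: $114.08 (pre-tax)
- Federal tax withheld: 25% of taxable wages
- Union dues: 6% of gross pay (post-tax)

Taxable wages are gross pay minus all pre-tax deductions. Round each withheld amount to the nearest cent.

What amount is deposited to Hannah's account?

$3,177.10

Health savings account contribution: $114.08
Taxable wages = $6,352.32 − $114.08 = $6,238.24
State income tax: $6,238.24 × 0.075 = $467.87
Federal tax withheld: $6,238.24 × 0.25 = $1,559.56
Municipal income tax: $6,238.24 × 0.015 = $93.57
OASDI: $6,352.32 × 0.07 = $444.66
State disability insurance: $6,352.32 × 0.018 = $114.34
Union dues: $6,352.32 × 0.06 = $381.14
Total deductions = $114.08 + $467.87 + $1,559.56 + $93.57 + $444.66 + $114.34 + $381.14 = $3,175.22
Net pay = $6,352.32 − $3,175.22 = $3,177.10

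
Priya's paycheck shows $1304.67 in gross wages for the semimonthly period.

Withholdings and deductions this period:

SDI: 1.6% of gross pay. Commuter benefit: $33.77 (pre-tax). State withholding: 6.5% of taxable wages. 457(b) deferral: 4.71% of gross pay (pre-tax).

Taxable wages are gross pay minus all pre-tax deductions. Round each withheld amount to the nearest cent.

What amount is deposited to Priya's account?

$1109.97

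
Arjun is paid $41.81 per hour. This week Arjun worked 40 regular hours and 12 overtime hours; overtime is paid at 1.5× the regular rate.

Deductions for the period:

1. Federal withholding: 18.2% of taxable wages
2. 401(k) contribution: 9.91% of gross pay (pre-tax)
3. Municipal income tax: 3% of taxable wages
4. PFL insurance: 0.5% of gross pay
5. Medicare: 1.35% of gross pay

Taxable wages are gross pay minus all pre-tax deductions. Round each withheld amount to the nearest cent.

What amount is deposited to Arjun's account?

$1,676.65

Regular pay: 40 × $41.81 = $1,672.40
Overtime pay: 12 × $41.81 × 1.5 = $752.58
Gross pay = $1,672.40 + $752.58 = $2,424.98
401(k) contribution: $2,424.98 × 0.0991 = $240.32
Taxable wages = $2,424.98 − $240.32 = $2,184.66
Federal withholding: $2,184.66 × 0.182 = $397.61
Municipal income tax: $2,184.66 × 0.03 = $65.54
Medicare: $2,424.98 × 0.0135 = $32.74
PFL insurance: $2,424.98 × 0.005 = $12.12
Total deductions = $240.32 + $397.61 + $65.54 + $32.74 + $12.12 = $748.33
Net pay = $2,424.98 − $748.33 = $1,676.65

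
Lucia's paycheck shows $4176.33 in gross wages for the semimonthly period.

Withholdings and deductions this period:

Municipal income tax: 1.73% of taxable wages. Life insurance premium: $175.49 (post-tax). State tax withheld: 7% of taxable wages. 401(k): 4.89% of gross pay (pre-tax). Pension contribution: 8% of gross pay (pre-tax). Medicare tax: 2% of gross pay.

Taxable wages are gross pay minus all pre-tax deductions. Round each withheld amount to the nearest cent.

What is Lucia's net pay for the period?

401(k): $4176.33 × 0.0489 = $204.22
Pension contribution: $4176.33 × 0.08 = $334.11
Pre-tax total = $204.22 + $334.11 = $538.33
Taxable wages = $4176.33 − $538.33 = $3638.00
State tax withheld: $3638.00 × 0.07 = $254.66
Municipal income tax: $3638.00 × 0.0173 = $62.94
Medicare tax: $4176.33 × 0.02 = $83.53
Life insurance premium: $175.49
Total deductions = $204.22 + $334.11 + $254.66 + $62.94 + $83.53 + $175.49 = $1114.95
Net pay = $4176.33 − $1114.95 = $3061.38

$3061.38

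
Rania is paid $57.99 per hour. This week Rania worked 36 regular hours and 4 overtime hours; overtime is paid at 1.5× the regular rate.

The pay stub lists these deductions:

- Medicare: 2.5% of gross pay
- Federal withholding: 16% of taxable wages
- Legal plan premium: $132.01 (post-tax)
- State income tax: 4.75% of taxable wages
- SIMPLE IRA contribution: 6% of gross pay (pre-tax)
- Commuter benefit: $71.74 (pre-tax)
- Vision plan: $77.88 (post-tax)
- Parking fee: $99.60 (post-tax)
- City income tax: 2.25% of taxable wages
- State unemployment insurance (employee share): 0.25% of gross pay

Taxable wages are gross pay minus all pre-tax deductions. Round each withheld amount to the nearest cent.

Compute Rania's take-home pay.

Regular pay: 36 × $57.99 = $2,087.64
Overtime pay: 4 × $57.99 × 1.5 = $347.94
Gross pay = $2,087.64 + $347.94 = $2,435.58
Commuter benefit: $71.74
SIMPLE IRA contribution: $2,435.58 × 0.06 = $146.13
Pre-tax total = $71.74 + $146.13 = $217.87
Taxable wages = $2,435.58 − $217.87 = $2,217.71
City income tax: $2,217.71 × 0.0225 = $49.90
Federal withholding: $2,217.71 × 0.16 = $354.83
State income tax: $2,217.71 × 0.0475 = $105.34
Medicare: $2,435.58 × 0.025 = $60.89
State unemployment insurance (employee share): $2,435.58 × 0.0025 = $6.09
Vision plan: $77.88
Legal plan premium: $132.01
Parking fee: $99.60
Total deductions = $71.74 + $146.13 + $49.90 + $354.83 + $105.34 + $60.89 + $6.09 + $77.88 + $132.01 + $99.60 = $1,104.41
Net pay = $2,435.58 − $1,104.41 = $1,331.17

$1,331.17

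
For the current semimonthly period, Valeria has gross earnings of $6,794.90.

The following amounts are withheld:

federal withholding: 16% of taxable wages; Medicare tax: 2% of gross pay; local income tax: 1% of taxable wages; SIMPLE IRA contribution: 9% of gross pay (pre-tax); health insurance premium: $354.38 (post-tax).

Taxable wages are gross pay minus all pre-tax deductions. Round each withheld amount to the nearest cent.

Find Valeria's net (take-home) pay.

SIMPLE IRA contribution: $6,794.90 × 0.09 = $611.54
Taxable wages = $6,794.90 − $611.54 = $6,183.36
Federal withholding: $6,183.36 × 0.16 = $989.34
Local income tax: $6,183.36 × 0.01 = $61.83
Medicare tax: $6,794.90 × 0.02 = $135.90
Health insurance premium: $354.38
Total deductions = $611.54 + $989.34 + $61.83 + $135.90 + $354.38 = $2,152.99
Net pay = $6,794.90 − $2,152.99 = $4,641.91

$4,641.91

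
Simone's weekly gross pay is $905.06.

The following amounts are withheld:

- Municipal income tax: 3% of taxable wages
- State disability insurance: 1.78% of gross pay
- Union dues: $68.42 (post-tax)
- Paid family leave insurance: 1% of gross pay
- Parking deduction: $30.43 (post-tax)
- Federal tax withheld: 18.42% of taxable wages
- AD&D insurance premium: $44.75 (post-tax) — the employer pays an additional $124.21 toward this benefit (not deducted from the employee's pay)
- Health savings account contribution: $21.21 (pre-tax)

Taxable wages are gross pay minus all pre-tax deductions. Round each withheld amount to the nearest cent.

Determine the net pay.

Health savings account contribution: $21.21
Taxable wages = $905.06 − $21.21 = $883.85
Municipal income tax: $883.85 × 0.03 = $26.52
Federal tax withheld: $883.85 × 0.1842 = $162.81
State disability insurance: $905.06 × 0.0178 = $16.11
Paid family leave insurance: $905.06 × 0.01 = $9.05
Union dues: $68.42
AD&D insurance premium: $44.75
Parking deduction: $30.43
(Employer's $124.21 toward AD&D insurance premium is not withheld from the employee.)
Total deductions = $21.21 + $26.52 + $162.81 + $16.11 + $9.05 + $68.42 + $44.75 + $30.43 = $379.30
Net pay = $905.06 − $379.30 = $525.76

$525.76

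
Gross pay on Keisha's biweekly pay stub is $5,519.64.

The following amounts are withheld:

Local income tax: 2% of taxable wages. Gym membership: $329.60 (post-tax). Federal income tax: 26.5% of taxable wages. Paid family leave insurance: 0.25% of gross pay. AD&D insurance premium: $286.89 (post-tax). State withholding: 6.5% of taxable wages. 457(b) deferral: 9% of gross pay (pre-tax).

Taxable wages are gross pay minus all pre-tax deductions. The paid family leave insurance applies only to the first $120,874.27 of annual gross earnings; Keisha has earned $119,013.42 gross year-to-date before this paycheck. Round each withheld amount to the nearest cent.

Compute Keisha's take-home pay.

457(b) deferral: $5,519.64 × 0.09 = $496.77
Taxable wages = $5,519.64 − $496.77 = $5,022.87
Federal income tax: $5,022.87 × 0.265 = $1,331.06
State withholding: $5,022.87 × 0.065 = $326.49
Local income tax: $5,022.87 × 0.02 = $100.46
Paid family leave insurance: only $120,874.27 − $119,013.42 = $1,860.85 of this check is subject → $1,860.85 × 0.0025 = $4.65
Gym membership: $329.60
AD&D insurance premium: $286.89
Total deductions = $496.77 + $1,331.06 + $326.49 + $100.46 + $4.65 + $329.60 + $286.89 = $2,875.92
Net pay = $5,519.64 − $2,875.92 = $2,643.72

$2,643.72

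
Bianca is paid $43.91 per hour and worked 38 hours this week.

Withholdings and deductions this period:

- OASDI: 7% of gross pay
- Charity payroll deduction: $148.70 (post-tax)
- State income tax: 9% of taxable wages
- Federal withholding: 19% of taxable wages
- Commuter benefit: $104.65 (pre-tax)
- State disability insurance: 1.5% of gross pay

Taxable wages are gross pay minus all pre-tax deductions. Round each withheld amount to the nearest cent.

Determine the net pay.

$835.50

Gross pay: 38 × $43.91 = $1,668.58
Commuter benefit: $104.65
Taxable wages = $1,668.58 − $104.65 = $1,563.93
State income tax: $1,563.93 × 0.09 = $140.75
Federal withholding: $1,563.93 × 0.19 = $297.15
OASDI: $1,668.58 × 0.07 = $116.80
State disability insurance: $1,668.58 × 0.015 = $25.03
Charity payroll deduction: $148.70
Total deductions = $104.65 + $140.75 + $297.15 + $116.80 + $25.03 + $148.70 = $833.08
Net pay = $1,668.58 − $833.08 = $835.50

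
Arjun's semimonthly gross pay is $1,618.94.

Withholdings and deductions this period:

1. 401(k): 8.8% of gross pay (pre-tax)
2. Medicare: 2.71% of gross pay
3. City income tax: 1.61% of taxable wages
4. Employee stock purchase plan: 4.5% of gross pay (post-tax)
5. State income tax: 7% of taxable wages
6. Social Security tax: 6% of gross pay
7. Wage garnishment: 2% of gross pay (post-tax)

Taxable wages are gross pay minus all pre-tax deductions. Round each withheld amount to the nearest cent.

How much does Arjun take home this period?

401(k): $1,618.94 × 0.088 = $142.47
Taxable wages = $1,618.94 − $142.47 = $1,476.47
City income tax: $1,476.47 × 0.0161 = $23.77
State income tax: $1,476.47 × 0.07 = $103.35
Social Security tax: $1,618.94 × 0.06 = $97.14
Medicare: $1,618.94 × 0.0271 = $43.87
Employee stock purchase plan: $1,618.94 × 0.045 = $72.85
Wage garnishment: $1,618.94 × 0.02 = $32.38
Total deductions = $142.47 + $23.77 + $103.35 + $97.14 + $43.87 + $72.85 + $32.38 = $515.83
Net pay = $1,618.94 − $515.83 = $1,103.11

$1,103.11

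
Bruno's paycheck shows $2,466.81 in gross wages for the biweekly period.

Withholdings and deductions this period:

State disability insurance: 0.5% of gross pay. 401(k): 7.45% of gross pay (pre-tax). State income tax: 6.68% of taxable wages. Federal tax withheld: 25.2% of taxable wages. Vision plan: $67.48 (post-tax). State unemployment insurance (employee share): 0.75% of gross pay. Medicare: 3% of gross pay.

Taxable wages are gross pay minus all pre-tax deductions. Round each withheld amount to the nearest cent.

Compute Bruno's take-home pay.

$1,382.89

401(k): $2,466.81 × 0.0745 = $183.78
Taxable wages = $2,466.81 − $183.78 = $2,283.03
Federal tax withheld: $2,283.03 × 0.252 = $575.32
State income tax: $2,283.03 × 0.0668 = $152.51
State unemployment insurance (employee share): $2,466.81 × 0.0075 = $18.50
Medicare: $2,466.81 × 0.03 = $74.00
State disability insurance: $2,466.81 × 0.005 = $12.33
Vision plan: $67.48
Total deductions = $183.78 + $575.32 + $152.51 + $18.50 + $74.00 + $12.33 + $67.48 = $1,083.92
Net pay = $2,466.81 − $1,083.92 = $1,382.89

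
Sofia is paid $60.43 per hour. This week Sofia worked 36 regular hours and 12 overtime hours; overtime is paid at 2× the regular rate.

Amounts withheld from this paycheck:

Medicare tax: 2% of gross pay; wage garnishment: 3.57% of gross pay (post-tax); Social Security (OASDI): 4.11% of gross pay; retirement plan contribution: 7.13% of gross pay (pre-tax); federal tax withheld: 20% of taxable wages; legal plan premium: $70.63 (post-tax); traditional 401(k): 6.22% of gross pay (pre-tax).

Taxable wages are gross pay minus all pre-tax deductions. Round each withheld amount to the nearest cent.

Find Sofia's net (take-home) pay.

Regular pay: 36 × $60.43 = $2175.48
Overtime pay: 12 × $60.43 × 2 = $1450.32
Gross pay = $2175.48 + $1450.32 = $3625.80
Traditional 401(k): $3625.80 × 0.0622 = $225.52
Retirement plan contribution: $3625.80 × 0.0713 = $258.52
Pre-tax total = $225.52 + $258.52 = $484.04
Taxable wages = $3625.80 − $484.04 = $3141.76
Federal tax withheld: $3141.76 × 0.2 = $628.35
Social Security (OASDI): $3625.80 × 0.0411 = $149.02
Medicare tax: $3625.80 × 0.02 = $72.52
Legal plan premium: $70.63
Wage garnishment: $3625.80 × 0.0357 = $129.44
Total deductions = $225.52 + $258.52 + $628.35 + $149.02 + $72.52 + $70.63 + $129.44 = $1534.00
Net pay = $3625.80 − $1534.00 = $2091.80

$2091.80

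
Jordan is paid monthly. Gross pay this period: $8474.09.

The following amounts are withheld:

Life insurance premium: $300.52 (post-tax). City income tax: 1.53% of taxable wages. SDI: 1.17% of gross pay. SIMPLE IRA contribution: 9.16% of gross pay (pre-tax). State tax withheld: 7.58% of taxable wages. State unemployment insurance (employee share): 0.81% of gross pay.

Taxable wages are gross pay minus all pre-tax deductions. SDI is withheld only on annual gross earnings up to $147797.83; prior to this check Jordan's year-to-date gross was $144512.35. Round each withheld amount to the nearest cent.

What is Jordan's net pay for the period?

$6588.98

SIMPLE IRA contribution: $8474.09 × 0.0916 = $776.23
Taxable wages = $8474.09 − $776.23 = $7697.86
State tax withheld: $7697.86 × 0.0758 = $583.50
City income tax: $7697.86 × 0.0153 = $117.78
SDI: only $147797.83 − $144512.35 = $3285.48 of this check is subject → $3285.48 × 0.0117 = $38.44
State unemployment insurance (employee share): $8474.09 × 0.0081 = $68.64
Life insurance premium: $300.52
Total deductions = $776.23 + $583.50 + $117.78 + $38.44 + $68.64 + $300.52 = $1885.11
Net pay = $8474.09 − $1885.11 = $6588.98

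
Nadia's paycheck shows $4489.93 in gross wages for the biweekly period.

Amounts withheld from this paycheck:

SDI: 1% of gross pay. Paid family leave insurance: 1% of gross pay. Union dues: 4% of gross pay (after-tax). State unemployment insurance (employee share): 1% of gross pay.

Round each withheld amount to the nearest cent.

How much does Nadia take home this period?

$4175.63

SDI: $4489.93 × 0.01 = $44.90
State unemployment insurance (employee share): $4489.93 × 0.01 = $44.90
Paid family leave insurance: $4489.93 × 0.01 = $44.90
Union dues: $4489.93 × 0.04 = $179.60
Total deductions = $44.90 + $44.90 + $44.90 + $179.60 = $314.30
Net pay = $4489.93 − $314.30 = $4175.63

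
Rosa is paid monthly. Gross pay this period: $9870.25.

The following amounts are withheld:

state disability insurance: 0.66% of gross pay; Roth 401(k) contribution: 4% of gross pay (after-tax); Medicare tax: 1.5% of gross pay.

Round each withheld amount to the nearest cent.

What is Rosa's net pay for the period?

State disability insurance: $9870.25 × 0.0066 = $65.14
Medicare tax: $9870.25 × 0.015 = $148.05
Roth 401(k) contribution: $9870.25 × 0.04 = $394.81
Total deductions = $65.14 + $148.05 + $394.81 = $608.00
Net pay = $9870.25 − $608.00 = $9262.25

$9262.25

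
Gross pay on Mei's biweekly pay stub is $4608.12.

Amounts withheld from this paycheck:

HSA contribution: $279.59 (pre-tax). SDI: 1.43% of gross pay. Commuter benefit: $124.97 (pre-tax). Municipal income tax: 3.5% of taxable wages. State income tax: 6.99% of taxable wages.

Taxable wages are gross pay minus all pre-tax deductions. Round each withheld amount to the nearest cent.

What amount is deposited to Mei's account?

HSA contribution: $279.59
Commuter benefit: $124.97
Pre-tax total = $279.59 + $124.97 = $404.56
Taxable wages = $4608.12 − $404.56 = $4203.56
Municipal income tax: $4203.56 × 0.035 = $147.12
State income tax: $4203.56 × 0.0699 = $293.83
SDI: $4608.12 × 0.0143 = $65.90
Total deductions = $279.59 + $124.97 + $147.12 + $293.83 + $65.90 = $911.41
Net pay = $4608.12 − $911.41 = $3696.71

$3696.71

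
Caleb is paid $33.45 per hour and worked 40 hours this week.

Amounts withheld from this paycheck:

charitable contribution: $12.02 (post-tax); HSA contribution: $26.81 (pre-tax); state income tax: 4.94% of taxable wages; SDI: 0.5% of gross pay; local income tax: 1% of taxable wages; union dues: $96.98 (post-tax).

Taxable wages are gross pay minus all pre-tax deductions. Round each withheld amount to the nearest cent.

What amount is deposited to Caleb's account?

Gross pay: 40 × $33.45 = $1,338.00
HSA contribution: $26.81
Taxable wages = $1,338.00 − $26.81 = $1,311.19
Local income tax: $1,311.19 × 0.01 = $13.11
State income tax: $1,311.19 × 0.0494 = $64.77
SDI: $1,338.00 × 0.005 = $6.69
Union dues: $96.98
Charitable contribution: $12.02
Total deductions = $26.81 + $13.11 + $64.77 + $6.69 + $96.98 + $12.02 = $220.38
Net pay = $1,338.00 − $220.38 = $1,117.62

$1,117.62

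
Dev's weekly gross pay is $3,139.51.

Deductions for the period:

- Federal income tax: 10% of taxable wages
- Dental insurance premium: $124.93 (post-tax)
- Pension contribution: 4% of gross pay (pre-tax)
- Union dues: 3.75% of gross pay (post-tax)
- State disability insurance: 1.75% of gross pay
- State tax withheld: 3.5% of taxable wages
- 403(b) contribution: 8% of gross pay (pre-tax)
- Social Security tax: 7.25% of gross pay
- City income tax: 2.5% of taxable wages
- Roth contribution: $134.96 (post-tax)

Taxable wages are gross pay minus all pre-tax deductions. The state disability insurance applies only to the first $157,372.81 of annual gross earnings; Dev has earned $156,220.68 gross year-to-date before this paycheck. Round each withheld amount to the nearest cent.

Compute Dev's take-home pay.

Pension contribution: $3,139.51 × 0.04 = $125.58
403(b) contribution: $3,139.51 × 0.08 = $251.16
Pre-tax total = $125.58 + $251.16 = $376.74
Taxable wages = $3,139.51 − $376.74 = $2,762.77
Federal income tax: $2,762.77 × 0.1 = $276.28
State tax withheld: $2,762.77 × 0.035 = $96.70
City income tax: $2,762.77 × 0.025 = $69.07
State disability insurance: only $157,372.81 − $156,220.68 = $1,152.13 of this check is subject → $1,152.13 × 0.0175 = $20.16
Social Security tax: $3,139.51 × 0.0725 = $227.61
Union dues: $3,139.51 × 0.0375 = $117.73
Roth contribution: $134.96
Dental insurance premium: $124.93
Total deductions = $125.58 + $251.16 + $276.28 + $96.70 + $69.07 + $20.16 + $227.61 + $117.73 + $134.96 + $124.93 = $1,444.18
Net pay = $3,139.51 − $1,444.18 = $1,695.33

$1,695.33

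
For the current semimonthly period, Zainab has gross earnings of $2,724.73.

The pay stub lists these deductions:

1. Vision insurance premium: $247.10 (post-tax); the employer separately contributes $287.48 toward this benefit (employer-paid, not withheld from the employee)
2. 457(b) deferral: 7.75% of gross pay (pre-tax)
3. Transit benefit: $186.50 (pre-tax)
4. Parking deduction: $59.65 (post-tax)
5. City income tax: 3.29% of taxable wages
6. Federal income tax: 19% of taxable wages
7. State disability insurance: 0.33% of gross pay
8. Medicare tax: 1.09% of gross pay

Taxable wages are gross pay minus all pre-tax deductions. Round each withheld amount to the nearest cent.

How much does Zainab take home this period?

$1,462.92

Transit benefit: $186.50
457(b) deferral: $2,724.73 × 0.0775 = $211.17
Pre-tax total = $186.50 + $211.17 = $397.67
Taxable wages = $2,724.73 − $397.67 = $2,327.06
Federal income tax: $2,327.06 × 0.19 = $442.14
City income tax: $2,327.06 × 0.0329 = $76.56
State disability insurance: $2,724.73 × 0.0033 = $8.99
Medicare tax: $2,724.73 × 0.0109 = $29.70
Vision insurance premium: $247.10
Parking deduction: $59.65
(Employer's $287.48 toward vision insurance premium is not withheld from the employee.)
Total deductions = $186.50 + $211.17 + $442.14 + $76.56 + $8.99 + $29.70 + $247.10 + $59.65 = $1,261.81
Net pay = $2,724.73 − $1,261.81 = $1,462.92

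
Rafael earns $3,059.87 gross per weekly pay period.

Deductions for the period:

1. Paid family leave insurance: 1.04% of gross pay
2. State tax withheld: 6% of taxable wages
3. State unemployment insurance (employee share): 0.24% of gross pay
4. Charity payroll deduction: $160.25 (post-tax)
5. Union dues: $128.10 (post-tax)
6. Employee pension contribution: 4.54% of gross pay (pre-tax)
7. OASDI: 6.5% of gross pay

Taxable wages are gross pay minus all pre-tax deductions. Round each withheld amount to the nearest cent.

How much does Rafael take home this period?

$2,219.29

Employee pension contribution: $3,059.87 × 0.0454 = $138.92
Taxable wages = $3,059.87 − $138.92 = $2,920.95
State tax withheld: $2,920.95 × 0.06 = $175.26
OASDI: $3,059.87 × 0.065 = $198.89
Paid family leave insurance: $3,059.87 × 0.0104 = $31.82
State unemployment insurance (employee share): $3,059.87 × 0.0024 = $7.34
Union dues: $128.10
Charity payroll deduction: $160.25
Total deductions = $138.92 + $175.26 + $198.89 + $31.82 + $7.34 + $128.10 + $160.25 = $840.58
Net pay = $3,059.87 − $840.58 = $2,219.29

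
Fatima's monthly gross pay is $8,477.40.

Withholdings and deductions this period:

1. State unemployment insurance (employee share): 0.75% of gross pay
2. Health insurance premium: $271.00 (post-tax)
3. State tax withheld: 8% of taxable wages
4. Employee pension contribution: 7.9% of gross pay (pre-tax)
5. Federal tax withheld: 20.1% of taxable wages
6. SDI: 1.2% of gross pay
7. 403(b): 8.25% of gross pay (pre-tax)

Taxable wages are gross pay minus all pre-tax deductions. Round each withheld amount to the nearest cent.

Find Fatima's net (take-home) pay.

$4,674.56

403(b): $8,477.40 × 0.0825 = $699.39
Employee pension contribution: $8,477.40 × 0.079 = $669.71
Pre-tax total = $699.39 + $669.71 = $1,369.10
Taxable wages = $8,477.40 − $1,369.10 = $7,108.30
State tax withheld: $7,108.30 × 0.08 = $568.66
Federal tax withheld: $7,108.30 × 0.201 = $1,428.77
SDI: $8,477.40 × 0.012 = $101.73
State unemployment insurance (employee share): $8,477.40 × 0.0075 = $63.58
Health insurance premium: $271.00
Total deductions = $699.39 + $669.71 + $568.66 + $1,428.77 + $101.73 + $63.58 + $271.00 = $3,802.84
Net pay = $8,477.40 − $3,802.84 = $4,674.56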